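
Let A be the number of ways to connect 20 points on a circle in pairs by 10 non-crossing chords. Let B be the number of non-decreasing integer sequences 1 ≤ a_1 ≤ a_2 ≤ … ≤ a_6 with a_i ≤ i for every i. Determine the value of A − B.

Non-crossing perfect matchings of 2n points on a circle are counted by C_n; with 20 points, n = 10. So A = C_10 = 16796.
Weakly increasing sequences with a_i ≤ i biject with Dyck paths of semilength 6, so there are C_6. So B = C_6 = 132.
A − B = 16796 − 132 = 16664.

16664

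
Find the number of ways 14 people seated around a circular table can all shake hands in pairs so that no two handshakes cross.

With 14 = 2·7 people, non-crossing handshake pairings are non-crossing perfect matchings on a circle, counted by C_7.
C_7 = 429.

429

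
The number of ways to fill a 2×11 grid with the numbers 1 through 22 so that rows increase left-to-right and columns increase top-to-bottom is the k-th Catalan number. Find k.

11

Standard Young tableaux of shape 2×n are counted by C_n; here n = 11.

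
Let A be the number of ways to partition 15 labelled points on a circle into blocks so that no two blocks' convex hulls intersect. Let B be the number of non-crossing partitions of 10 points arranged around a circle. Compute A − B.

9678049

Non-crossing partitions of an n-element set are counted by C_n; here n = 15. So A = C_15 = 9694845.
Non-crossing partitions of an n-element set are counted by C_n; here n = 10. So B = C_10 = 16796.
A − B = 9694845 − 16796 = 9678049.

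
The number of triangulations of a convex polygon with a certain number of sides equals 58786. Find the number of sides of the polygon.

13

Triangulations of a convex m-gon are counted by C_{m−2}, and C_11 = 58786.
So m − 2 = 11, giving m = 13 sides.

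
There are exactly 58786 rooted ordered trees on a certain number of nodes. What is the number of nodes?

Rooted ordered trees on m nodes are counted by C_{m−1}. The Catalan number equal to 58786 is C_11.
So the index is 11, and the number of nodes is 11 + 1 = 12.

12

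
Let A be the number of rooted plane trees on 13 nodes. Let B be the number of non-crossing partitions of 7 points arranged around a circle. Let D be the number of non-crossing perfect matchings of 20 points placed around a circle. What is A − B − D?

A rooted plane tree on 13 nodes has 12 edges, and such trees are counted by C_12. So A = C_12 = 208012.
The non-crossing partitions of [7] form a lattice of size C_7. So B = C_7 = 429.
Non-crossing perfect matchings of 2n points on a circle are counted by C_n; with 20 points, n = 10. So D = C_10 = 16796.
A − B − D = 208012 − 429 − 16796 = 190787.

190787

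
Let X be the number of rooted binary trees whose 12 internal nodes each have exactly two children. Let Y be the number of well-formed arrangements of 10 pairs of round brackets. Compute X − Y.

191216

Full binary trees with n internal nodes are counted by C_n; here n = 12. So X = C_12 = 208012.
Balanced strings of n pairs of brackets are counted by C_n; here n = 10. So Y = C_10 = 16796.
X − Y = 208012 − 16796 = 191216.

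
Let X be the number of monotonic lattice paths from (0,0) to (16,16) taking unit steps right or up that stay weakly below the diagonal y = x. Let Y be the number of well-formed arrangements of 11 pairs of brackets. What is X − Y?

Monotone paths in an n×n grid that stay weakly below the diagonal are counted by C_n; here n = 16. So X = C_16 = 35357670.
With 11 pairs the number of balanced bracket strings is the Catalan number C_11. So Y = C_11 = 58786.
X − Y = 35357670 − 58786 = 35298884.

35298884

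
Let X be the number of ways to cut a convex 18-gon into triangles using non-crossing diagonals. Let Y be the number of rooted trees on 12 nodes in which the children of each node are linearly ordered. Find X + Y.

35416456

Triangulations of a convex m-gon are counted by C_{m−2}; with m = 18 this is C_16. So X = C_16 = 35357670.
Rooted ordered (plane) trees on m nodes have m−1 edges and are counted by C_{m−1}; m = 12 gives C_11. So Y = C_11 = 58786.
X + Y = 35357670 + 58786 = 35416456.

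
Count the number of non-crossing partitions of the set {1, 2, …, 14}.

2674440

The non-crossing partitions of [14] form a lattice of size C_14.
C_14 = C_13 · 2(2·13+1)/(13+2) = 742900 · 54/15 = 2674440.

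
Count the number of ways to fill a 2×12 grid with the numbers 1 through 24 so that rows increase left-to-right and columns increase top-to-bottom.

208012

Standard Young tableaux of shape 2×n are counted by C_n; here n = 12.
C_12 = C(24,12)/13 = 2704156/13 = 208012.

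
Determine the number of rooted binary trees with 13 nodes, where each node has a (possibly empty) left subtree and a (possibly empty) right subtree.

742900

There are C_n binary search tree shapes on n keys; with n = 13 that is C_13.
C_13 = 742900.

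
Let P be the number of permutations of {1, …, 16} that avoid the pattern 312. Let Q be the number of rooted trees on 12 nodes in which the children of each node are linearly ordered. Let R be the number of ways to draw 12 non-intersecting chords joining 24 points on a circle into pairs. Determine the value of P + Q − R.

35208444

For any fixed pattern of length 3, the pattern-avoiding permutations of [16] number C_16. So P = C_16 = 35357670.
A rooted plane tree on 12 nodes has 11 edges, and such trees are counted by C_11. So Q = C_11 = 58786.
Pairing 24 circle points by 12 non-crossing chords gives C_12 matchings. So R = C_12 = 208012.
P + Q − R = 35357670 + 58786 − 208012 = 35208444.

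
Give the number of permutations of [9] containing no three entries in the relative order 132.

For any fixed pattern of length 3, the pattern-avoiding permutations of [9] number C_9.
C_9 = C(18,9)/10 = 48620/10 = 4862.

4862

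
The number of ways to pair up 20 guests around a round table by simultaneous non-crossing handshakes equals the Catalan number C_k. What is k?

10

With 20 = 2·10 people, non-crossing handshake pairings are non-crossing perfect matchings on a circle, counted by C_10.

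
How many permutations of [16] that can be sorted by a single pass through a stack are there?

35357670

Stack-sortable permutations are exactly the 231-avoiding ones, counted by C_n; here n = 16.
C_16 = 35357670.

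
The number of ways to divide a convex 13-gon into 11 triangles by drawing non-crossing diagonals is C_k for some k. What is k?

The number of triangulations of a 13-gon is the Catalan number C_11 (index = sides − 2).

11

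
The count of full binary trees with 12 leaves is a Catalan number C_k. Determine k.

11

A full binary tree with L leaves has L−1 internal nodes and is counted by C_{L−1}; L = 12 gives C_11.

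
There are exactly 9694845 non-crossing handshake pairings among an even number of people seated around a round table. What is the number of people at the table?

Non-crossing handshake pairings of 2n people are counted by C_n. The Catalan number equal to 9694845 is C_15.
So n = 15, and there are 2n = 30 people.

30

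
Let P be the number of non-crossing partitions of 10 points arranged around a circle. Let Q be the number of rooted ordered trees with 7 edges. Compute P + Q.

17225

The non-crossing partitions of [10] form a lattice of size C_10. So P = C_10 = 16796.
A rooted plane tree with 7 edges has 8 nodes, and the count is C_7. So Q = C_7 = 429.
P + Q = 16796 + 429 = 17225.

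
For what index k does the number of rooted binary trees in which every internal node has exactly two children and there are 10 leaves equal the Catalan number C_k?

9

A full binary tree with L leaves has L−1 internal nodes and is counted by C_{L−1}; L = 10 gives C_9.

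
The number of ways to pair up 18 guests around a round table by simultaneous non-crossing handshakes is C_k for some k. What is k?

9

Non-crossing handshake pairings of 2n people are counted by C_n; 18 people gives n = 9.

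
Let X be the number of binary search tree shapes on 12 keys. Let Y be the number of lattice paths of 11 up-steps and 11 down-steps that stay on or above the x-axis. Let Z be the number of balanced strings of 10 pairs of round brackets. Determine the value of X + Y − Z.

250002

Binary trees (left/right distinguished) on n nodes are counted by C_n; here n = 12. So X = C_12 = 208012.
A Dyck path with 11 up-steps and 11 down-steps has semilength 11, so there are C_11 of them. So Y = C_11 = 58786.
With 10 pairs the number of balanced bracket strings is the Catalan number C_10. So Z = C_10 = 16796.
X + Y − Z = 208012 + 58786 − 16796 = 250002.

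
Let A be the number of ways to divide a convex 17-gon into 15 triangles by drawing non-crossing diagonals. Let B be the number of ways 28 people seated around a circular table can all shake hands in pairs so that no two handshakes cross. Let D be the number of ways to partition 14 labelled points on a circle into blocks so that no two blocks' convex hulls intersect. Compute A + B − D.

9694845

A convex 17-gon is triangulated into 15 triangles, and the number of such triangulations is the Catalan number C_{17−2} = C_15. So A = C_15 = 9694845.
With 28 = 2·14 people, non-crossing handshake pairings are non-crossing perfect matchings on a circle, counted by C_14. So B = C_14 = 2674440.
Non-crossing partitions of an n-element set are counted by C_n; here n = 14. So D = C_14 = 2674440.
A + B − D = 9694845 + 2674440 − 2674440 = 9694845.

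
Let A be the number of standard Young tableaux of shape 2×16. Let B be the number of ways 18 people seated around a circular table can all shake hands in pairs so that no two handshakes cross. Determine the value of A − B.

35352808

Standard Young tableaux of shape 2×n are counted by C_n; here n = 16. So A = C_16 = 35357670.
With 18 = 2·9 people, non-crossing handshake pairings are non-crossing perfect matchings on a circle, counted by C_9. So B = C_9 = 4862.
A − B = 35357670 − 4862 = 35352808.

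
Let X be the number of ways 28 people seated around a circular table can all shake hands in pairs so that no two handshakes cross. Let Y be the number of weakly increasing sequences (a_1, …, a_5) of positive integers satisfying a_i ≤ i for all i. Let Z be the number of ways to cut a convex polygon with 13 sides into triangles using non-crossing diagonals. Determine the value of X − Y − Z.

2615612

With 28 = 2·14 people, non-crossing handshake pairings are non-crossing perfect matchings on a circle, counted by C_14. So X = C_14 = 2674440.
Weakly increasing sequences with a_i ≤ i biject with Dyck paths of semilength 5, so there are C_5. So Y = C_5 = 42.
A convex 13-gon is triangulated into 11 triangles, and the number of such triangulations is the Catalan number C_{13−2} = C_11. So Z = C_11 = 58786.
X − Y − Z = 2674440 − 42 − 58786 = 2615612.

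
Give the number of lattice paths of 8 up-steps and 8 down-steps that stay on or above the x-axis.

1430

Dyck paths of semilength n (length 2n) are counted by C_n; here n = 8.
C_8 = C(16,8)/9 = 12870/9 = 1430.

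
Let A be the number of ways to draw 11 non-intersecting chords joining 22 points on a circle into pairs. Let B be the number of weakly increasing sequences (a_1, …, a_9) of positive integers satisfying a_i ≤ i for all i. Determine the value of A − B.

53924

Pairing 22 circle points by 11 non-crossing chords gives C_11 matchings. So A = C_11 = 58786.
Weakly increasing sequences with a_i ≤ i biject with Dyck paths of semilength 9, so there are C_9. So B = C_9 = 4862.
A − B = 58786 − 4862 = 53924.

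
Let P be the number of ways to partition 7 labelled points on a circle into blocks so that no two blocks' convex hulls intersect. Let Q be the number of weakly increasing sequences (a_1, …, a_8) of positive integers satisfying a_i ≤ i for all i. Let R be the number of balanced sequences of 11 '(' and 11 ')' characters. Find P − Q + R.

The non-crossing partitions of [7] form a lattice of size C_7. So P = C_7 = 429.
Such sub-staircase sequences of length n are counted by C_n; here n = 8. So Q = C_8 = 1430.
Balanced strings of n pairs of brackets are counted by C_n; here n = 11. So R = C_11 = 58786.
P − Q + R = 429 − 1430 + 58786 = 57785.

57785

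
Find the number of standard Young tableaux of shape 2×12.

By the hook-length formula (or a Dyck-path bijection), SYT of shape 2×12 number C_12.
C_12 = 208012.

208012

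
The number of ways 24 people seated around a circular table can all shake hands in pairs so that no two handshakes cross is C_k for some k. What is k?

With 24 = 2·12 people, non-crossing handshake pairings are non-crossing perfect matchings on a circle, counted by C_12.

12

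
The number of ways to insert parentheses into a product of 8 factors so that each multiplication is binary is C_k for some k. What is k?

Parenthesizations of m factors correspond to full binary trees with m leaves, counted by C_{m−1}; m = 8 gives C_7.

7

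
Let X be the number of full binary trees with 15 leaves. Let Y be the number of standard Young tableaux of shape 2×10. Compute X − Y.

Full binary trees with 15 leaves have 15−1 = 14 internal nodes, so there are C_14 of them. So X = C_14 = 2674440.
By the hook-length formula (or a Dyck-path bijection), SYT of shape 2×10 number C_10. So Y = C_10 = 16796.
X − Y = 2674440 − 16796 = 2657644.

2657644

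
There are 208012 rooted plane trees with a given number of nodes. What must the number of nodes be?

13

Rooted ordered trees on m nodes are counted by C_{m−1}, and C_12 = 208012.
So the index is 12, and the number of nodes is 12 + 1 = 13.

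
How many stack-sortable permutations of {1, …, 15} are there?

9694845

By Knuth's characterisation, the stack-sortable permutations of length 15 are the 231-avoiders, numbering C_15.
C_15 = C(30,15)/16 = 155117520/16 = 9694845.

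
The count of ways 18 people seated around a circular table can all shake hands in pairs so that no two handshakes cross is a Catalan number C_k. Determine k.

Non-crossing handshake pairings of 2n people are counted by C_n; 18 people gives n = 9.

9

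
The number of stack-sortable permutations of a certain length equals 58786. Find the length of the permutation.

Stack-sortable permutations of [n] are counted by C_n, and C_11 = 58786.

11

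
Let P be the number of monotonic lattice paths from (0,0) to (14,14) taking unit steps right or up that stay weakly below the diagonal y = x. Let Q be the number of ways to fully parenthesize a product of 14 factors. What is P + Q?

Monotone paths in an n×n grid that stay weakly below the diagonal are counted by C_n; here n = 14. So P = C_14 = 2674440.
Parenthesizations of m factors correspond to full binary trees with m leaves, counted by C_{m−1}; m = 14 gives C_13. So Q = C_13 = 742900.
P + Q = 2674440 + 742900 = 3417340.

3417340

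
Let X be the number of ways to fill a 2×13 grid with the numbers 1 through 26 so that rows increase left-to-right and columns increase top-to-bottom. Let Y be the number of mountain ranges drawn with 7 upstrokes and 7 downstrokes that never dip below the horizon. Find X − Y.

742471

Standard Young tableaux of shape 2×n are counted by C_n; here n = 13. So X = C_13 = 742900.
Dyck paths of semilength n (length 2n) are counted by C_n; here n = 7. So Y = C_7 = 429.
X − Y = 742900 − 429 = 742471.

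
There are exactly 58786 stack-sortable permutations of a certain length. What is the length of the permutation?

11

Stack-sortable permutations of [n] are counted by C_n. The Catalan number equal to 58786 is C_11.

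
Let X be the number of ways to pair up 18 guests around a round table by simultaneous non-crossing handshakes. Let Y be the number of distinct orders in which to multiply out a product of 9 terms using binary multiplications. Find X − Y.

With 18 = 2·9 people, non-crossing handshake pairings are non-crossing perfect matchings on a circle, counted by C_9. So X = C_9 = 4862.
Parenthesizations of m factors correspond to full binary trees with m leaves, counted by C_{m−1}; m = 9 gives C_8. So Y = C_8 = 1430.
X − Y = 4862 − 1430 = 3432.

3432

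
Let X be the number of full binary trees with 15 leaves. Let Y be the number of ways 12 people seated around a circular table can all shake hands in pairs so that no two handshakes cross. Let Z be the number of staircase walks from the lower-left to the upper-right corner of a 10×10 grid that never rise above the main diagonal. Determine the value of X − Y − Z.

Full binary trees with 15 leaves have 15−1 = 14 internal nodes, so there are C_14 of them. So X = C_14 = 2674440.
Non-crossing handshake pairings of 2n people are counted by C_n; 12 people gives n = 6. So Y = C_6 = 132.
Monotone paths in an n×n grid that stay weakly below the diagonal are counted by C_n; here n = 10. So Z = C_10 = 16796.
X − Y − Z = 2674440 − 132 − 16796 = 2657512.

2657512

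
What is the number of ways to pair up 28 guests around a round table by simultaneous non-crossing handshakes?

With 28 = 2·14 people, non-crossing handshake pairings are non-crossing perfect matchings on a circle, counted by C_14.
C_14 = C(28,14)/15 = 40116600/15 = 2674440.

2674440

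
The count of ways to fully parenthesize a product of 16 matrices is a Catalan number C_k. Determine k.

15

Ways to associate a product of 16 factors correspond to binary trees on 16 leaves, so the count is C_15.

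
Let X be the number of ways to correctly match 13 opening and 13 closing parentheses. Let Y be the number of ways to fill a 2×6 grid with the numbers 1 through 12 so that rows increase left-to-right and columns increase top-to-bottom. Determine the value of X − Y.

742768

A balanced arrangement of 13 bracket pairs is a Dyck word of semilength 13, so the count is C_13. So X = C_13 = 742900.
Standard Young tableaux of shape 2×n are counted by C_n; here n = 6. So Y = C_6 = 132.
X − Y = 742900 − 132 = 742768.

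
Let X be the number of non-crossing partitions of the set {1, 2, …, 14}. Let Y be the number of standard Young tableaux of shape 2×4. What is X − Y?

2674426

Non-crossing partitions of an n-element set are counted by C_n; here n = 14. So X = C_14 = 2674440.
By the hook-length formula (or a Dyck-path bijection), SYT of shape 2×4 number C_4. So Y = C_4 = 14.
X − Y = 2674440 − 14 = 2674426.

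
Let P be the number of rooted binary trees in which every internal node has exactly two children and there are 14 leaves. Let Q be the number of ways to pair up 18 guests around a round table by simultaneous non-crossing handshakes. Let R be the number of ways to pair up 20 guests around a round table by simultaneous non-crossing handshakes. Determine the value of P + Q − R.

730966

A full binary tree with L leaves has L−1 internal nodes and is counted by C_{L−1}; L = 14 gives C_13. So P = C_13 = 742900.
Non-crossing handshake pairings of 2n people are counted by C_n; 18 people gives n = 9. So Q = C_9 = 4862.
Non-crossing handshake pairings of 2n people are counted by C_n; 20 people gives n = 10. So R = C_10 = 16796.
P + Q − R = 742900 + 4862 − 16796 = 730966.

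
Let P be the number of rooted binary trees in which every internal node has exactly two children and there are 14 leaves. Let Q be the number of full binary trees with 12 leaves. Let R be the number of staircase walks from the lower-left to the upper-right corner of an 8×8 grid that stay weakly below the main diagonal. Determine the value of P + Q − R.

Full binary trees with 14 leaves have 14−1 = 13 internal nodes, so there are C_13 of them. So P = C_13 = 742900.
Full binary trees with 12 leaves have 12−1 = 11 internal nodes, so there are C_11 of them. So Q = C_11 = 58786.
Sub-diagonal monotone paths from (0,0) to (8,8) biject with Dyck paths of semilength 8, giving C_8. So R = C_8 = 1430.
P + Q − R = 742900 + 58786 − 1430 = 800256.

800256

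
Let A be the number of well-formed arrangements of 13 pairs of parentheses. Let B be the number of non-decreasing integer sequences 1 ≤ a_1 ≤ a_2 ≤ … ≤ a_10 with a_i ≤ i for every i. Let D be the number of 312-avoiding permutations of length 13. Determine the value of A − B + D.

With 13 pairs the number of balanced bracket strings is the Catalan number C_13. So A = C_13 = 742900.
Such sub-staircase sequences of length n are counted by C_n; here n = 10. So B = C_10 = 16796.
For any fixed pattern of length 3, the pattern-avoiding permutations of [13] number C_13. So D = C_13 = 742900.
A − B + D = 742900 − 16796 + 742900 = 1469004.

1469004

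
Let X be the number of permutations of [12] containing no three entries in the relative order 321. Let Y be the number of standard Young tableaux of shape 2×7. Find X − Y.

207583

For any fixed pattern of length 3, the pattern-avoiding permutations of [12] number C_12. So X = C_12 = 208012.
By the hook-length formula (or a Dyck-path bijection), SYT of shape 2×7 number C_7. So Y = C_7 = 429.
X − Y = 208012 − 429 = 207583.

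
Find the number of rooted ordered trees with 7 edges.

A rooted plane tree with 7 edges has 8 nodes, and the count is C_7.
C_7 = C(14,7)/8 = 3432/8 = 429.

429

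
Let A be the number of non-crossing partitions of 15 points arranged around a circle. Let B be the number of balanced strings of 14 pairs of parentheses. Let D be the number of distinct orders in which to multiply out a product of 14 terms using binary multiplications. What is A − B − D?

Non-crossing partitions of an n-element set are counted by C_n; here n = 15. So A = C_15 = 9694845.
A balanced arrangement of 14 bracket pairs is a Dyck word of semilength 14, so the count is C_14. So B = C_14 = 2674440.
Ways to associate a product of 14 factors correspond to binary trees on 14 leaves, so the count is C_13. So D = C_13 = 742900.
A − B − D = 9694845 − 2674440 − 742900 = 6277505.

6277505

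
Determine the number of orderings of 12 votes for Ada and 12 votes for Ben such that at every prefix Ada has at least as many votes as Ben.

208012

Reading a vote for the leader as '(' and for the other as ')' turns such a sequence into a balanced string of 12 pairs, so the count is C_12.
C_12 = C_11 · 2(2·11+1)/(11+2) = 58786 · 46/13 = 208012.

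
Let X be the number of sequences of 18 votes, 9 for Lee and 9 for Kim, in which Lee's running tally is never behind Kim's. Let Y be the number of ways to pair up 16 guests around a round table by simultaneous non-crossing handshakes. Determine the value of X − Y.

Ballot sequences with n votes each where one side never trails are Dyck words, counted by C_n; here n = 9. So X = C_9 = 4862.
Non-crossing handshake pairings of 2n people are counted by C_n; 16 people gives n = 8. So Y = C_8 = 1430.
X − Y = 4862 − 1430 = 3432.

3432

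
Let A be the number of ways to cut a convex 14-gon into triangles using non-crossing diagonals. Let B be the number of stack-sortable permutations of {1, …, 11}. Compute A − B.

149226

Triangulations of a convex m-gon are counted by C_{m−2}; with m = 14 this is C_12. So A = C_12 = 208012.
By Knuth's characterisation, the stack-sortable permutations of length 11 are the 231-avoiders, numbering C_11. So B = C_11 = 58786.
A − B = 208012 − 58786 = 149226.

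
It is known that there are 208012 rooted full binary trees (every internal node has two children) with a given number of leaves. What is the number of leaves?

Full binary trees with L leaves are counted by C_{L−1}; 208012 = C_12.
So the index is 12, and the number of leaves is 12 + 1 = 13.

13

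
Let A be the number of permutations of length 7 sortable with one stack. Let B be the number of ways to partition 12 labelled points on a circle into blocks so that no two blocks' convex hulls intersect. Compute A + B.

208441

By Knuth's characterisation, the stack-sortable permutations of length 7 are the 231-avoiders, numbering C_7. So A = C_7 = 429.
Non-crossing partitions of an n-element set are counted by C_n; here n = 12. So B = C_12 = 208012.
A + B = 429 + 208012 = 208441.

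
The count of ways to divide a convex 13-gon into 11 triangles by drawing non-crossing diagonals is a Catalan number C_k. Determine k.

Triangulations of a convex m-gon are counted by C_{m−2}; with m = 13 this is C_11.

11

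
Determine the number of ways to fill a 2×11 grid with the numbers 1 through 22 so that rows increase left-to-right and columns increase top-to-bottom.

58786

Standard Young tableaux of shape 2×n are counted by C_n; here n = 11.
C_11 = C(22,11)/12 = 705432/12 = 58786.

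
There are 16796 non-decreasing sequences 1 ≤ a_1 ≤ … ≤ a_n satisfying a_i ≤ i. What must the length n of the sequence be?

10

Such sub-staircase sequences of length n are counted by C_n; 16796 = C_10.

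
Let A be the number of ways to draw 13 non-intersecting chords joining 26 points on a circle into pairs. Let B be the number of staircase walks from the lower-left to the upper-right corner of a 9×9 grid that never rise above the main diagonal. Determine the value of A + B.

747762

Non-crossing perfect matchings of 2n points on a circle are counted by C_n; with 26 points, n = 13. So A = C_13 = 742900.
Monotone paths in an n×n grid that stay weakly below the diagonal are counted by C_n; here n = 9. So B = C_9 = 4862.
A + B = 742900 + 4862 = 747762.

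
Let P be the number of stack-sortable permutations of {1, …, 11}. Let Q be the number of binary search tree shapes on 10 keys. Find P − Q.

By Knuth's characterisation, the stack-sortable permutations of length 11 are the 231-avoiders, numbering C_11. So P = C_11 = 58786.
Rooted binary trees with 10 nodes (each child slot possibly empty) number C_10. So Q = C_10 = 16796.
P − Q = 58786 − 16796 = 41990.

41990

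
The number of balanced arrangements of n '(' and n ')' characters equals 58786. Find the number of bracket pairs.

11

Balanced strings of n bracket-pairs are counted by C_n; 58786 = C_11.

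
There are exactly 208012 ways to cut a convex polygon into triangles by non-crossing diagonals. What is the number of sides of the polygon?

Triangulations of a convex m-gon are counted by C_{m−2}. The Catalan number equal to 208012 is C_12.
So m − 2 = 12, giving m = 14 sides.

14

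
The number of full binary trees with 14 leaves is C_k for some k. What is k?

13

Full binary trees with 14 leaves have 14−1 = 13 internal nodes, so there are C_13 of them.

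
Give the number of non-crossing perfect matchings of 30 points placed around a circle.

9694845

Pairing 30 circle points by 15 non-crossing chords gives C_15 matchings.
C_15 = C(30,15)/16 = 155117520/16 = 9694845.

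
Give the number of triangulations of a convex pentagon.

The number of triangulations of a 5-gon is the Catalan number C_3 (index = sides − 2).
C_3 = C(6,3)/4 = 20/4 = 5.

5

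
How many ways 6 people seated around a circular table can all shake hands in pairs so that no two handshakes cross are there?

5

With 6 = 2·3 people, non-crossing handshake pairings are non-crossing perfect matchings on a circle, counted by C_3.
C_3 = C(6,3)/4 = 20/4 = 5.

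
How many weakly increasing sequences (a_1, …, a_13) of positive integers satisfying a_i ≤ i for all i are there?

742900

Such sub-staircase sequences of length n are counted by C_n; here n = 13.
C_13 = C(26,13)/14 = 10400600/14 = 742900.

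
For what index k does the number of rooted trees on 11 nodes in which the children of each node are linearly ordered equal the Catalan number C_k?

Rooted ordered (plane) trees on m nodes have m−1 edges and are counted by C_{m−1}; m = 11 gives C_10.

10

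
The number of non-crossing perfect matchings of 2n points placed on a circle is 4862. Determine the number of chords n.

Non-crossing pairings of 2n points on a circle are counted by C_n. Since C_9 = 4862, the index is 9.

9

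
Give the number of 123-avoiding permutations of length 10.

16796

Permutations of [n] avoiding any single length-3 pattern are counted by C_n; here n = 10.
C_10 = C(20,10)/11 = 184756/11 = 16796.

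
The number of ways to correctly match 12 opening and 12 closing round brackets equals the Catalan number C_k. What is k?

Balanced strings of n pairs of brackets are counted by C_n; here n = 12.

12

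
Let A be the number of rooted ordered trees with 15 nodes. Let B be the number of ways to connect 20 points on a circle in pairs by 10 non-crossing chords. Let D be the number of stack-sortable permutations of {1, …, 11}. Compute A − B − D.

A rooted plane tree on 15 nodes has 14 edges, and such trees are counted by C_14. So A = C_14 = 2674440.
Pairing 20 circle points by 10 non-crossing chords gives C_10 matchings. So B = C_10 = 16796.
By Knuth's characterisation, the stack-sortable permutations of length 11 are the 231-avoiders, numbering C_11. So D = C_11 = 58786.
A − B − D = 2674440 − 16796 − 58786 = 2598858.

2598858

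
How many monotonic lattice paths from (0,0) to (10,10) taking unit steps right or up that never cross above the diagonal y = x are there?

16796

Sub-diagonal monotone paths from (0,0) to (10,10) biject with Dyck paths of semilength 10, giving C_10.
C_10 = C(20,10)/11 = 184756/11 = 16796.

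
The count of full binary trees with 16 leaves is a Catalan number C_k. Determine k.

15

A full binary tree with L leaves has L−1 internal nodes and is counted by C_{L−1}; L = 16 gives C_15.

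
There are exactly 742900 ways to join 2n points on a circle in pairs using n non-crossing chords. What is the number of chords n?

13

Non-crossing pairings of 2n points on a circle are counted by C_n; 742900 = C_13.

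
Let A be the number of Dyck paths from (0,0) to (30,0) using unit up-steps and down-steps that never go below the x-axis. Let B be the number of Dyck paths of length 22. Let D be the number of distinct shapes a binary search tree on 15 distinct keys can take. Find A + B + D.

19448476

Dyck paths of semilength n (length 2n) are counted by C_n; here n = 15. So A = C_15 = 9694845.
Paths of 11 up- and 11 down-steps that never dip below the axis are Dyck paths; their count is C_11. So B = C_11 = 58786.
There are C_n binary search tree shapes on n keys; with n = 15 that is C_15. So D = C_15 = 9694845.
A + B + D = 9694845 + 58786 + 9694845 = 19448476.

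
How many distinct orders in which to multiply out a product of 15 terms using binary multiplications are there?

Parenthesizations of m factors correspond to full binary trees with m leaves, counted by C_{m−1}; m = 15 gives C_14.
C_14 = 2674440.

2674440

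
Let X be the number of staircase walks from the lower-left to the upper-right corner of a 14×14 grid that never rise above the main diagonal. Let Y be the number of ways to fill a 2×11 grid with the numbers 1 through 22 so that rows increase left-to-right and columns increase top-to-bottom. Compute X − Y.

2615654

Monotone paths in an n×n grid that stay weakly below the diagonal are counted by C_n; here n = 14. So X = C_14 = 2674440.
By the hook-length formula (or a Dyck-path bijection), SYT of shape 2×11 number C_11. So Y = C_11 = 58786.
X − Y = 2674440 − 58786 = 2615654.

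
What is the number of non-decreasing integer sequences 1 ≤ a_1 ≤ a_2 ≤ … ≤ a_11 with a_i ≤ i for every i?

Weakly increasing sequences with a_i ≤ i biject with Dyck paths of semilength 11, so there are C_11.
C_11 = C(22,11)/12 = 705432/12 = 58786.

58786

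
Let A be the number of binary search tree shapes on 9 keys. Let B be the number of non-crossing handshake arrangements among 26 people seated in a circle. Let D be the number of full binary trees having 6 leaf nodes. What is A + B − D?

There are C_n binary search tree shapes on n keys; with n = 9 that is C_9. So A = C_9 = 4862.
Non-crossing handshake pairings of 2n people are counted by C_n; 26 people gives n = 13. So B = C_13 = 742900.
A full binary tree with L leaves has L−1 internal nodes and is counted by C_{L−1}; L = 6 gives C_5. So D = C_5 = 42.
A + B − D = 4862 + 742900 − 42 = 747720.

747720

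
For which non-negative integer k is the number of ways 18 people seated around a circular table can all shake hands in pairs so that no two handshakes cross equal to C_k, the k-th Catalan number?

9

Non-crossing handshake pairings of 2n people are counted by C_n; 18 people gives n = 9.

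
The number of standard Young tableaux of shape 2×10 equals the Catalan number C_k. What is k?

By the hook-length formula (or a Dyck-path bijection), SYT of shape 2×10 number C_10.

10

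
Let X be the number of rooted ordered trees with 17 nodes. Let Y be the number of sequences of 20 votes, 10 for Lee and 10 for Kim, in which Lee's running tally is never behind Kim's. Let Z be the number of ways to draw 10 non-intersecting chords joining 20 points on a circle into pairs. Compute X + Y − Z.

A rooted plane tree on 17 nodes has 16 edges, and such trees are counted by C_16. So X = C_16 = 35357670.
Ballot sequences with n votes each where one side never trails are Dyck words, counted by C_n; here n = 10. So Y = C_10 = 16796.
Non-crossing perfect matchings of 2n points on a circle are counted by C_n; with 20 points, n = 10. So Z = C_10 = 16796.
X + Y − Z = 35357670 + 16796 − 16796 = 35357670.

35357670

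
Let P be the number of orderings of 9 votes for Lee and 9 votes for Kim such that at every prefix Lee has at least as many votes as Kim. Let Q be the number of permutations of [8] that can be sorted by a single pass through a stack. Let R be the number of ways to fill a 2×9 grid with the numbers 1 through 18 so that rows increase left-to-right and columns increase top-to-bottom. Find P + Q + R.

Ballot sequences with n votes each where one side never trails are Dyck words, counted by C_n; here n = 9. So P = C_9 = 4862.
By Knuth's characterisation, the stack-sortable permutations of length 8 are the 231-avoiders, numbering C_8. So Q = C_8 = 1430.
By the hook-length formula (or a Dyck-path bijection), SYT of shape 2×9 number C_9. So R = C_9 = 4862.
P + Q + R = 4862 + 1430 + 4862 = 11154.

11154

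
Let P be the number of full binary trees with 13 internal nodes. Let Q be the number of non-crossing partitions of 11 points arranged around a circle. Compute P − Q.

Full binary trees with n internal nodes are counted by C_n; here n = 13. So P = C_13 = 742900.
The non-crossing partitions of [11] form a lattice of size C_11. So Q = C_11 = 58786.
P − Q = 742900 − 58786 = 684114.

684114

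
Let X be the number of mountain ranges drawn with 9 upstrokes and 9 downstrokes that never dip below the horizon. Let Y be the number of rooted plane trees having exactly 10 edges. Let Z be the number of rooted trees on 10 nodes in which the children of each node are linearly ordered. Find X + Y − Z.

A Dyck path with 9 up-steps and 9 down-steps has semilength 9, so there are C_9 of them. So X = C_9 = 4862.
A rooted plane tree with 10 edges has 11 nodes, and the count is C_10. So Y = C_10 = 16796.
A rooted plane tree on 10 nodes has 9 edges, and such trees are counted by C_9. So Z = C_9 = 4862.
X + Y − Z = 4862 + 16796 − 4862 = 16796.

16796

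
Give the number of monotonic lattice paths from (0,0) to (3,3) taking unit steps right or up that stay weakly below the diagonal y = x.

Sub-diagonal monotone paths from (0,0) to (3,3) biject with Dyck paths of semilength 3, giving C_3.
C_3 = C(6,3)/4 = 20/4 = 5.

5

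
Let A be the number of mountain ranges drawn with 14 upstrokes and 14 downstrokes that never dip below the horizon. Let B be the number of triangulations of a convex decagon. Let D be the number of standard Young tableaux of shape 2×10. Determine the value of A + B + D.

Paths of 14 up- and 14 down-steps that never dip below the axis are Dyck paths; their count is C_14. So A = C_14 = 2674440.
The number of triangulations of a 10-gon is the Catalan number C_8 (index = sides − 2). So B = C_8 = 1430.
Standard Young tableaux of shape 2×n are counted by C_n; here n = 10. So D = C_10 = 16796.
A + B + D = 2674440 + 1430 + 16796 = 2692666.

2692666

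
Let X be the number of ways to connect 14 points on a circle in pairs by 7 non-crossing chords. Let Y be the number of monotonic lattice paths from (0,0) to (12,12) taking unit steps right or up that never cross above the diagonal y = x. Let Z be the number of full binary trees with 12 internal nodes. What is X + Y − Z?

429

Non-crossing perfect matchings of 2n points on a circle are counted by C_n; with 14 points, n = 7. So X = C_7 = 429.
Sub-diagonal monotone paths from (0,0) to (12,12) biject with Dyck paths of semilength 12, giving C_12. So Y = C_12 = 208012.
The number of full binary trees on 12 internal nodes is the Catalan number C_12. So Z = C_12 = 208012.
X + Y − Z = 429 + 208012 − 208012 = 429.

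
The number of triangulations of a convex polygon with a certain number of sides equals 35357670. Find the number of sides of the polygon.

18

Triangulations of a convex m-gon are counted by C_{m−2}. Since C_16 = 35357670, the index is 16.
So m − 2 = 16, giving m = 18 sides.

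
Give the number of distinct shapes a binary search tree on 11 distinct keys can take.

Rooted binary trees with 11 nodes (each child slot possibly empty) number C_11.
C_11 = C_10 · 2(2·10+1)/(10+2) = 16796 · 42/12 = 58786.

58786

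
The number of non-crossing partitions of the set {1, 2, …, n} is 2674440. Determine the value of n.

Non-crossing partitions of [n] are counted by C_n; 2674440 = C_14.

14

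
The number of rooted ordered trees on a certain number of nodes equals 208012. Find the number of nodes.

13

Rooted ordered trees on m nodes are counted by C_{m−1}. Since C_12 = 208012, the index is 12.
So the index is 12, and the number of nodes is 12 + 1 = 13.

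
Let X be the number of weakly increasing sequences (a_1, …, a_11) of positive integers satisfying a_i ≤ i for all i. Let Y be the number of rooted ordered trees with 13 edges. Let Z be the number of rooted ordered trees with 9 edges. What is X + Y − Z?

Weakly increasing sequences with a_i ≤ i biject with Dyck paths of semilength 11, so there are C_11. So X = C_11 = 58786.
Rooted ordered trees with n edges are counted by C_n; here n = 13. So Y = C_13 = 742900.
A rooted plane tree with 9 edges has 10 nodes, and the count is C_9. So Z = C_9 = 4862.
X + Y − Z = 58786 + 742900 − 4862 = 796824.

796824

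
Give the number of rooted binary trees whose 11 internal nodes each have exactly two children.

Full binary trees with n internal nodes are counted by C_n; here n = 11.
C_11 = C(22,11)/12 = 705432/12 = 58786.

58786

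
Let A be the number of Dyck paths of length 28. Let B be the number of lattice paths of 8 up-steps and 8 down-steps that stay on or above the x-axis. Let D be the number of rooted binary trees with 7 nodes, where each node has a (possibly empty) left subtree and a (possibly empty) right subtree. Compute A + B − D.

Paths of 14 up- and 14 down-steps that never dip below the axis are Dyck paths; their count is C_14. So A = C_14 = 2674440.
A Dyck path with 8 up-steps and 8 down-steps has semilength 8, so there are C_8 of them. So B = C_8 = 1430.
Rooted binary trees with 7 nodes (each child slot possibly empty) number C_7. So D = C_7 = 429.
A + B − D = 2674440 + 1430 − 429 = 2675441.

2675441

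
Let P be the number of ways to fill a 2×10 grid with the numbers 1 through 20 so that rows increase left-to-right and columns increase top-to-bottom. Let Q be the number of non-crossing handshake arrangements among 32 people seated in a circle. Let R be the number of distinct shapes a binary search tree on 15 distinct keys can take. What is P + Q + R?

By the hook-length formula (or a Dyck-path bijection), SYT of shape 2×10 number C_10. So P = C_10 = 16796.
Non-crossing handshake pairings of 2n people are counted by C_n; 32 people gives n = 16. So Q = C_16 = 35357670.
Rooted binary trees with 15 nodes (each child slot possibly empty) number C_15. So R = C_15 = 9694845.
P + Q + R = 16796 + 35357670 + 9694845 = 45069311.

45069311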